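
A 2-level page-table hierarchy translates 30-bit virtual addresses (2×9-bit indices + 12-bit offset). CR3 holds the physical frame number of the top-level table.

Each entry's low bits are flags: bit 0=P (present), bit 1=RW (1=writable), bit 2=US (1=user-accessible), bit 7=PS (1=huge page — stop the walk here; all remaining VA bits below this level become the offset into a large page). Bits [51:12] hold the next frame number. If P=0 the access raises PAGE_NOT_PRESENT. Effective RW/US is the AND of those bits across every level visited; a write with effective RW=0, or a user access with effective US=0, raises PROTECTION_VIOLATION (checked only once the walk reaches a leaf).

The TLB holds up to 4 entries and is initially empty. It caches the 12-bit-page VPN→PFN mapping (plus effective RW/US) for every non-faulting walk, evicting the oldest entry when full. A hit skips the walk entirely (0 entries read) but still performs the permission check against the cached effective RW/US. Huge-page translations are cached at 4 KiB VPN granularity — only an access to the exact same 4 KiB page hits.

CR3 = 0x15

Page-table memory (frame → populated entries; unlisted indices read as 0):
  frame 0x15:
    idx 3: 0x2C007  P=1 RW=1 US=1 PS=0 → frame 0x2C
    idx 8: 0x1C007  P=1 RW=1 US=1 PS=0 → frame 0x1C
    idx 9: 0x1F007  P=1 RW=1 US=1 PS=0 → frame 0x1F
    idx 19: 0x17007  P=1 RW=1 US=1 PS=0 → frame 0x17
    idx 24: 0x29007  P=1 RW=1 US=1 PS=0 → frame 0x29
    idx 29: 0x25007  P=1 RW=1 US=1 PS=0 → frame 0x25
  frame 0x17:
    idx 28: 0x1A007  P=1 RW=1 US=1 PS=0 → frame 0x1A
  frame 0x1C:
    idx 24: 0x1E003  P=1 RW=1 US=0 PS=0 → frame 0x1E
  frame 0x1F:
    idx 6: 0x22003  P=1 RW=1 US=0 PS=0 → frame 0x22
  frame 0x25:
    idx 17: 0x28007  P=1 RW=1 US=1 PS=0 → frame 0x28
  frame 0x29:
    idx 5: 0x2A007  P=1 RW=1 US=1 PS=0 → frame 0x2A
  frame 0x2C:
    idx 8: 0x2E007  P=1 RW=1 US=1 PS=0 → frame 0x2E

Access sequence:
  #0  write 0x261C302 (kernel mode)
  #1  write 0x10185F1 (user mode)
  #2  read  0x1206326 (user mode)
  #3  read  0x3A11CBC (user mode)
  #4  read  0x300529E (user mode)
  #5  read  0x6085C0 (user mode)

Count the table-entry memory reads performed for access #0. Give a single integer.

Walk each access:
#0 VA=0x261C302 (w,kernel):
  [0] read 0x15 idx=19: raw=0x17007 flags P=1 W=1 U=1 S=0
  [1] read 0x17 idx=28: raw=0x1A007 flags P=1 W=1 U=1 S=0
  → PA=0x1A302  (2 entries read)
#1 VA=0x10185F1 (w,user):
  [0] read 0x15 idx=8: raw=0x1C007 flags P=1 W=1 U=1 S=0
  [1] read 0x1C idx=24: raw=0x1E003 flags P=1 W=1 U=0 S=0
  → PROTECTION_VIOLATION  (2 entries read)
#2 VA=0x1206326 (r,user):
  [0] read 0x15 idx=9: raw=0x1F007 flags P=1 W=1 U=1 S=0
  [1] read 0x1F idx=6: raw=0x22003 flags P=1 W=1 U=0 S=0
  → PROTECTION_VIOLATION  (2 entries read)
#3 VA=0x3A11CBC (r,user):
  [0] read 0x15 idx=29: raw=0x25007 flags P=1 W=1 U=1 S=0
  [1] read 0x25 idx=17: raw=0x28007 flags P=1 W=1 U=1 S=0
  → PA=0x28CBC  (2 entries read)
#4 VA=0x300529E (r,user):
  [0] read 0x15 idx=24: raw=0x29007 flags P=1 W=1 U=1 S=0
  [1] read 0x29 idx=5: raw=0x2A007 flags P=1 W=1 U=1 S=0
  → PA=0x2A29E  (2 entries read)
#5 VA=0x6085C0 (r,user):
  [0] read 0x15 idx=3: raw=0x2C007 flags P=1 W=1 U=1 S=0
  [1] read 0x2C idx=8: raw=0x2E007 flags P=1 W=1 U=1 S=0
  → PA=0x2E5C0  (2 entries read)

Entries read for #0: 2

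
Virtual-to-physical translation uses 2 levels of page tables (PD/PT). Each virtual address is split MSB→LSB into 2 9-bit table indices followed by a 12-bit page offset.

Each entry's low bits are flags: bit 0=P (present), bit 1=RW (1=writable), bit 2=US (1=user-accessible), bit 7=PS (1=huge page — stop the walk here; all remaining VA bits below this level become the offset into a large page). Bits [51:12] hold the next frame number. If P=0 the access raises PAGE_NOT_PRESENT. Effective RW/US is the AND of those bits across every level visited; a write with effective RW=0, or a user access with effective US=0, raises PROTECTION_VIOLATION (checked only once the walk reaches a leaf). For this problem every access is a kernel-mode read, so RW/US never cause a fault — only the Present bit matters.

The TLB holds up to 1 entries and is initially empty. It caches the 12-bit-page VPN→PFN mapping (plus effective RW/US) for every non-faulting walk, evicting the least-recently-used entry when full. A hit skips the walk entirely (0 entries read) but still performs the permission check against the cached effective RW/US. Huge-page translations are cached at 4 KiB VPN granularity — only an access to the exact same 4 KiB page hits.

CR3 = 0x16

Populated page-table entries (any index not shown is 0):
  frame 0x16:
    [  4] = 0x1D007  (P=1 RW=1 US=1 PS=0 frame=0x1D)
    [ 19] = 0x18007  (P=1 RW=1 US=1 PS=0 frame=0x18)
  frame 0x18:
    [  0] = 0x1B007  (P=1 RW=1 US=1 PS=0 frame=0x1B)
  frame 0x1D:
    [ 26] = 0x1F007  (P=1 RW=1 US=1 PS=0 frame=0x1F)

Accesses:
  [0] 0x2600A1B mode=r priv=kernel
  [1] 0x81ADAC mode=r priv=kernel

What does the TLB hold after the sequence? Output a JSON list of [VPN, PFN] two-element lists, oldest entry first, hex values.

Per-access translation:
#0 VA=0x2600A1B (r,kernel):
  [0] read 0x16 idx=19: raw=0x18007 flags P=1 W=1 U=1 S=0
  [1] read 0x18 idx=0: raw=0x1B007 flags P=1 W=1 U=1 S=0
  → PA=0x1BA1B  (2 entries read)
#1 VA=0x81ADAC (r,kernel):
  [0] read 0x16 idx=4: raw=0x1D007 flags P=1 W=1 U=1 S=0
  [1] read 0x1D idx=26: raw=0x1F007 flags P=1 W=1 U=1 S=0
  → PA=0x1FDAC  (2 entries read)

TLB: [["0x81A", "0x1F"]]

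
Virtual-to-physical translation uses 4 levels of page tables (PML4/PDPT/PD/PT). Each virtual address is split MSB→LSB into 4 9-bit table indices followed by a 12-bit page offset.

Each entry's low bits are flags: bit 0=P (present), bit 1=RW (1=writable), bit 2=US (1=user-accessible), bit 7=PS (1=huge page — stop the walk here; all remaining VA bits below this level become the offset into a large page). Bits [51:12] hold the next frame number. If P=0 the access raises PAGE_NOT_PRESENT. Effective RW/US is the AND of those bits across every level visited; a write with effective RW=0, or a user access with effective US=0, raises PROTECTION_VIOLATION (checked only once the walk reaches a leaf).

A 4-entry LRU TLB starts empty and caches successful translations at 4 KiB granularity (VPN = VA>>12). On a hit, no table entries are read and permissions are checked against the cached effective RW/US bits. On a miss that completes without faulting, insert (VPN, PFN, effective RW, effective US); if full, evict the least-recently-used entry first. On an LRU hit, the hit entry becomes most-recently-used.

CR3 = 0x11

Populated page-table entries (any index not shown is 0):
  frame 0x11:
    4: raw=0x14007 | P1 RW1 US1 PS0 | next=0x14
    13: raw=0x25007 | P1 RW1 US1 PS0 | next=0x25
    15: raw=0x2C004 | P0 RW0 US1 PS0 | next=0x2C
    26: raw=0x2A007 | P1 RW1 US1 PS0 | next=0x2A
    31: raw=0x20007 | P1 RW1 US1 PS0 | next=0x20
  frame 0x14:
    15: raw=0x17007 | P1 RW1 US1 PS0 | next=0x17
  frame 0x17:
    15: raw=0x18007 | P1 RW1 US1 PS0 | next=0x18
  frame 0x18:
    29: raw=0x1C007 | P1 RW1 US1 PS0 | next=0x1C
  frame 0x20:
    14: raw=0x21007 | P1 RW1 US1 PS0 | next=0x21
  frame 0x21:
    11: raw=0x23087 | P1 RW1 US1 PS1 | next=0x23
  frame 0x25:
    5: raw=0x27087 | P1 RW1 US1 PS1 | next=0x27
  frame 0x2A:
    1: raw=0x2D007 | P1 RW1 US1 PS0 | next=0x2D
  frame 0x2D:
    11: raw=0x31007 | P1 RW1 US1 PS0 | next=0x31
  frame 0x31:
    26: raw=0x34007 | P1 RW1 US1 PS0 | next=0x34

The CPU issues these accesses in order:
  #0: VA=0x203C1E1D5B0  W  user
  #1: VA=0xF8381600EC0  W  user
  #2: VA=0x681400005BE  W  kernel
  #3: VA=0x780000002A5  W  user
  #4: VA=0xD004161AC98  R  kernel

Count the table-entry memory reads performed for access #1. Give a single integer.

Per-access translation:
#0 VA=0x203C1E1D5B0 (w,user):
  [0] read 0x11 idx=4: raw=0x14007 flags P=1 W=1 U=1 S=0
  [1] read 0x14 idx=15: raw=0x17007 flags P=1 W=1 U=1 S=0
  [2] read 0x17 idx=15: raw=0x18007 flags P=1 W=1 U=1 S=0
  [3] read 0x18 idx=29: raw=0x1C007 flags P=1 W=1 U=1 S=0
  ⇒ phys 0x1C5B0  [4 reads]
#1 VA=0xF8381600EC0 (w,user):
  [0] read 0x11 idx=31: raw=0x20007 flags P=1 W=1 U=1 S=0
  [1] read 0x20 idx=14: raw=0x21007 flags P=1 W=1 U=1 S=0
  [2] read 0x21 idx=11: raw=0x23087 flags P=1 W=1 U=1 S=1
  ⇒ phys 0x23EC0 (huge @L2)  [3 reads]
#2 VA=0x681400005BE (w,kernel):
  [0] read 0x11 idx=13: raw=0x25007 flags P=1 W=1 U=1 S=0
  [1] read 0x25 idx=5: raw=0x27087 flags P=1 W=1 U=1 S=1
  ⇒ phys 0x275BE (huge @L1)  [2 reads]
#3 VA=0x780000002A5 (w,user):
  [0] read 0x11 idx=15: raw=0x2C004 flags P=0 W=0 U=1 S=0
  ✗ PAGE_NOT_PRESENT  [1 reads]
#4 VA=0xD004161AC98 (r,kernel):
  [0] read 0x11 idx=26: raw=0x2A007 flags P=1 W=1 U=1 S=0
  [1] read 0x2A idx=1: raw=0x2D007 flags P=1 W=1 U=1 S=0
  [2] read 0x2D idx=11: raw=0x31007 flags P=1 W=1 U=1 S=0
  [3] read 0x31 idx=26: raw=0x34007 flags P=1 W=1 U=1 S=0
  ⇒ phys 0x34C98  [4 reads]

Entries read for #1: 3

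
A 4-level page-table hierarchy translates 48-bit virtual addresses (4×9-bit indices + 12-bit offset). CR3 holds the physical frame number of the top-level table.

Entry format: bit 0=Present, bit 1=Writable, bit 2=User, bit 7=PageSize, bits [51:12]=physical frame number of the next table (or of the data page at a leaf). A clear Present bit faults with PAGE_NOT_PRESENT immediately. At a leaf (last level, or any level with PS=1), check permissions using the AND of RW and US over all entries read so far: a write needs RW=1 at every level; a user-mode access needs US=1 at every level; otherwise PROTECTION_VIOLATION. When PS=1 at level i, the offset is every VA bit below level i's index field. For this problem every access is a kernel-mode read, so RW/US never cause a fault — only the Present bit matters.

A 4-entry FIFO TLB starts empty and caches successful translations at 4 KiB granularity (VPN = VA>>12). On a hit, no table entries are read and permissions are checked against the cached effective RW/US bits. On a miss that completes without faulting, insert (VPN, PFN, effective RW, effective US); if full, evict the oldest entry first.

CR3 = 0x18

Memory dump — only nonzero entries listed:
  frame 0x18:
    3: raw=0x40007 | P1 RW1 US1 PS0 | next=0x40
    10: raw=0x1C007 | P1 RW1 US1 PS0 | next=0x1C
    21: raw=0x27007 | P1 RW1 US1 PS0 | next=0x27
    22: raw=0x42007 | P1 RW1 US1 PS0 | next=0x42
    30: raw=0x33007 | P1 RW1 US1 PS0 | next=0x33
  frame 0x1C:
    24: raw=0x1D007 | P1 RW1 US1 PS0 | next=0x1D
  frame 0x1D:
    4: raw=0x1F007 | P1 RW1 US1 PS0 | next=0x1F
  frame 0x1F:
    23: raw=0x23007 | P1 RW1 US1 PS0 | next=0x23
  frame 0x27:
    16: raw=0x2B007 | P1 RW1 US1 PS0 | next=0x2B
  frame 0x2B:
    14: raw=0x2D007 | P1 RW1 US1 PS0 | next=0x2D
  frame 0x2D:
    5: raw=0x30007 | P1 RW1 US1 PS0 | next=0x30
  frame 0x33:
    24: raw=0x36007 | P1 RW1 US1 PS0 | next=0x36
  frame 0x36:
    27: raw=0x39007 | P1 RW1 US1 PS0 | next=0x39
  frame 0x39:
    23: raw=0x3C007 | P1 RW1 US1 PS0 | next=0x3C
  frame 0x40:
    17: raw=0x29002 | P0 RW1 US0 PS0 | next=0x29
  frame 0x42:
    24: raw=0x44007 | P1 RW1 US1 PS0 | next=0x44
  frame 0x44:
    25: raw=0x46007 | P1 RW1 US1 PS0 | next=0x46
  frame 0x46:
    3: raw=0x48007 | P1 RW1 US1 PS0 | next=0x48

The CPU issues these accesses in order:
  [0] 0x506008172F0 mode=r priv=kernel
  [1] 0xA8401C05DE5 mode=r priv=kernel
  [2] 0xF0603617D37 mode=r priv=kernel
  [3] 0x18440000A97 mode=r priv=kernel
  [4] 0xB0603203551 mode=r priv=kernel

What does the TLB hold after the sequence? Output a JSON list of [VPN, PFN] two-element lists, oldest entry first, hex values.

Walk each access:
#0 VA=0x506008172F0 (r,kernel):
  lvl0: tbl 0x18, slot 10 ⇒ 0x1C007 (P1/RW1/US1/PS0)
  lvl1: tbl 0x1C, slot 24 ⇒ 0x1D007 (P1/RW1/US1/PS0)
  lvl2: tbl 0x1D, slot 4 ⇒ 0x1F007 (P1/RW1/US1/PS0)
  lvl3: tbl 0x1F, slot 23 ⇒ 0x23007 (P1/RW1/US1/PS0)
  → PA=0x232F0  (4 entries read)
#1 VA=0xA8401C05DE5 (r,kernel):
  lvl0: tbl 0x18, slot 21 ⇒ 0x27007 (P1/RW1/US1/PS0)
  lvl1: tbl 0x27, slot 16 ⇒ 0x2B007 (P1/RW1/US1/PS0)
  lvl2: tbl 0x2B, slot 14 ⇒ 0x2D007 (P1/RW1/US1/PS0)
  lvl3: tbl 0x2D, slot 5 ⇒ 0x30007 (P1/RW1/US1/PS0)
  → PA=0x30DE5  (4 entries read)
#2 VA=0xF0603617D37 (r,kernel):
  lvl0: tbl 0x18, slot 30 ⇒ 0x33007 (P1/RW1/US1/PS0)
  lvl1: tbl 0x33, slot 24 ⇒ 0x36007 (P1/RW1/US1/PS0)
  lvl2: tbl 0x36, slot 27 ⇒ 0x39007 (P1/RW1/US1/PS0)
  lvl3: tbl 0x39, slot 23 ⇒ 0x3C007 (P1/RW1/US1/PS0)
  → PA=0x3CD37  (4 entries read)
#3 VA=0x18440000A97 (r,kernel):
  lvl0: tbl 0x18, slot 3 ⇒ 0x40007 (P1/RW1/US1/PS0)
  lvl1: tbl 0x40, slot 17 ⇒ 0x29002 (P0/RW1/US0/PS0)
  ⇒ fault: PAGE_NOT_PRESENT  — 2 lookups
#4 VA=0xB0603203551 (r,kernel):
  lvl0: tbl 0x18, slot 22 ⇒ 0x42007 (P1/RW1/US1/PS0)
  lvl1: tbl 0x42, slot 24 ⇒ 0x44007 (P1/RW1/US1/PS0)
  lvl2: tbl 0x44, slot 25 ⇒ 0x46007 (P1/RW1/US1/PS0)
  lvl3: tbl 0x46, slot 3 ⇒ 0x48007 (P1/RW1/US1/PS0)
  → PA=0x48551  (4 entries read)

TLB: [["0x50600817", "0x23"], ["0xA8401C05", "0x30"], ["0xF0603617", "0x3C"], ["0xB0603203", "0x48"]]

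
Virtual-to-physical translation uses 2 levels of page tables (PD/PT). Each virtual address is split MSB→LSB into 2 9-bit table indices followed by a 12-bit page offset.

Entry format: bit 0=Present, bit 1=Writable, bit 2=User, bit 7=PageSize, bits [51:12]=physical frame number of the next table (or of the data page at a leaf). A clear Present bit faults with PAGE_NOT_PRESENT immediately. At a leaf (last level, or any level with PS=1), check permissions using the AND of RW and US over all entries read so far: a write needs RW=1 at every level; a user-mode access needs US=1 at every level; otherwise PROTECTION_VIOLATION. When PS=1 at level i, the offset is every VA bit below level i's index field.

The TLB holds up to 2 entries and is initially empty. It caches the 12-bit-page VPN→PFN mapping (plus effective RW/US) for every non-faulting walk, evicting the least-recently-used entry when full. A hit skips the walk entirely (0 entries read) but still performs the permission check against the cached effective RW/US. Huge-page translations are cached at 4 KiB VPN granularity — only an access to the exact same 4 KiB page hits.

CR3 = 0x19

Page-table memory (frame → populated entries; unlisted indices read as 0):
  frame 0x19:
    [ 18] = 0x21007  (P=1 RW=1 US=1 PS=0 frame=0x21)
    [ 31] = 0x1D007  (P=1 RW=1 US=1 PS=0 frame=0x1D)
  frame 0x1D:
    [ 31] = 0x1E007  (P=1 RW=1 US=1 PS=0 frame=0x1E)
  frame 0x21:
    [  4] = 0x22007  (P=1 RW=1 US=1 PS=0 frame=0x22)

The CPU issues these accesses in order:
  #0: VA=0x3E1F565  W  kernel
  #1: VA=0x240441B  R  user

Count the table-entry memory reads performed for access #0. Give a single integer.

Per-access translation:
#0 VA=0x3E1F565 (w,kernel):
  L0 @0x19[31] → 0x1D007  P=1,RW=1,US=1,PS=0
  L1 @0x1D[31] → 0x1E007  P=1,RW=1,US=1,PS=0
  → PA=0x1E565  (2 entries read)
#1 VA=0x240441B (r,user):
  L0 @0x19[18] → 0x21007  P=1,RW=1,US=1,PS=0
  L1 @0x21[4] → 0x22007  P=1,RW=1,US=1,PS=0
  → PA=0x2241B  (2 entries read)

Entries read for #0: 2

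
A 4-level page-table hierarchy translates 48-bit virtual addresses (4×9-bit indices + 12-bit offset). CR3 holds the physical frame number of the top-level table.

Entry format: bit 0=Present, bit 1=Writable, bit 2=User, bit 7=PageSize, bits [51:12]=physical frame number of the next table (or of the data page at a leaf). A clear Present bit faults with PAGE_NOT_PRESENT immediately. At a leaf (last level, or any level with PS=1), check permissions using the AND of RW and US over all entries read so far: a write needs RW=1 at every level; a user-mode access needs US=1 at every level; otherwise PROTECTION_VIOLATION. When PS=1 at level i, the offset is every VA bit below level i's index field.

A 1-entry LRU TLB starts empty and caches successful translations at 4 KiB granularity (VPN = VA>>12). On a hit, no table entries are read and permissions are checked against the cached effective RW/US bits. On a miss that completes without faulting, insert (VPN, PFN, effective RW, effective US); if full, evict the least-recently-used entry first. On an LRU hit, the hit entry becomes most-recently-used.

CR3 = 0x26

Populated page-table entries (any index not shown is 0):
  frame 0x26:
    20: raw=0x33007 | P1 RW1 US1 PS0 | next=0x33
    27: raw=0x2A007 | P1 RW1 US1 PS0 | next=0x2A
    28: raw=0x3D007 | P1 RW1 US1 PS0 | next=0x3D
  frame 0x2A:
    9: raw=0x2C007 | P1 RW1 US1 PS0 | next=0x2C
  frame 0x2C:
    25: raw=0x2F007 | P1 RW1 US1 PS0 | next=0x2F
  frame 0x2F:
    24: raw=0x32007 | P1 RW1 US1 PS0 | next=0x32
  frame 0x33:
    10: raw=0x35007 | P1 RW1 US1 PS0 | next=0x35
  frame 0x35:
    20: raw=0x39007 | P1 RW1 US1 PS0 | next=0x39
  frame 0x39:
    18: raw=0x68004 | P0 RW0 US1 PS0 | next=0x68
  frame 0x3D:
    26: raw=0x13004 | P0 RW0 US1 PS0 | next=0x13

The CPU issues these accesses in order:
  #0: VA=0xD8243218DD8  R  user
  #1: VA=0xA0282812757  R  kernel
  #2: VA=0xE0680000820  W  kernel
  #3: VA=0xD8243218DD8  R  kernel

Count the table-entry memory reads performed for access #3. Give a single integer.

Walk each access:
#0 VA=0xD8243218DD8 (r,user):
  L0: frame=0x26 idx=27 entry=0x2A007 [P=1 RW=1 US=1 PS=0]
  L1: frame=0x2A idx=9 entry=0x2C007 [P=1 RW=1 US=1 PS=0]
  L2: frame=0x2C idx=25 entry=0x2F007 [P=1 RW=1 US=1 PS=0]
  L3: frame=0x2F idx=24 entry=0x32007 [P=1 RW=1 US=1 PS=0]
  → PA=0x32DD8  (4 entries read)
#1 VA=0xA0282812757 (r,kernel):
  L0: frame=0x26 idx=20 entry=0x33007 [P=1 RW=1 US=1 PS=0]
  L1: frame=0x33 idx=10 entry=0x35007 [P=1 RW=1 US=1 PS=0]
  L2: frame=0x35 idx=20 entry=0x39007 [P=1 RW=1 US=1 PS=0]
  L3: frame=0x39 idx=18 entry=0x68004 [P=0 RW=0 US=1 PS=0]
  ⇒ fault: PAGE_NOT_PRESENT  — 4 lookups
#2 VA=0xE0680000820 (w,kernel):
  L0: frame=0x26 idx=28 entry=0x3D007 [P=1 RW=1 US=1 PS=0]
  L1: frame=0x3D idx=26 entry=0x13004 [P=0 RW=0 US=1 PS=0]
  ⇒ fault: PAGE_NOT_PRESENT  — 2 lookups
#3 VA=0xD8243218DD8 (r,kernel):
  TLB hit vpn=0xD8243218 → PA=0x32DD8

Entries read for #3: 0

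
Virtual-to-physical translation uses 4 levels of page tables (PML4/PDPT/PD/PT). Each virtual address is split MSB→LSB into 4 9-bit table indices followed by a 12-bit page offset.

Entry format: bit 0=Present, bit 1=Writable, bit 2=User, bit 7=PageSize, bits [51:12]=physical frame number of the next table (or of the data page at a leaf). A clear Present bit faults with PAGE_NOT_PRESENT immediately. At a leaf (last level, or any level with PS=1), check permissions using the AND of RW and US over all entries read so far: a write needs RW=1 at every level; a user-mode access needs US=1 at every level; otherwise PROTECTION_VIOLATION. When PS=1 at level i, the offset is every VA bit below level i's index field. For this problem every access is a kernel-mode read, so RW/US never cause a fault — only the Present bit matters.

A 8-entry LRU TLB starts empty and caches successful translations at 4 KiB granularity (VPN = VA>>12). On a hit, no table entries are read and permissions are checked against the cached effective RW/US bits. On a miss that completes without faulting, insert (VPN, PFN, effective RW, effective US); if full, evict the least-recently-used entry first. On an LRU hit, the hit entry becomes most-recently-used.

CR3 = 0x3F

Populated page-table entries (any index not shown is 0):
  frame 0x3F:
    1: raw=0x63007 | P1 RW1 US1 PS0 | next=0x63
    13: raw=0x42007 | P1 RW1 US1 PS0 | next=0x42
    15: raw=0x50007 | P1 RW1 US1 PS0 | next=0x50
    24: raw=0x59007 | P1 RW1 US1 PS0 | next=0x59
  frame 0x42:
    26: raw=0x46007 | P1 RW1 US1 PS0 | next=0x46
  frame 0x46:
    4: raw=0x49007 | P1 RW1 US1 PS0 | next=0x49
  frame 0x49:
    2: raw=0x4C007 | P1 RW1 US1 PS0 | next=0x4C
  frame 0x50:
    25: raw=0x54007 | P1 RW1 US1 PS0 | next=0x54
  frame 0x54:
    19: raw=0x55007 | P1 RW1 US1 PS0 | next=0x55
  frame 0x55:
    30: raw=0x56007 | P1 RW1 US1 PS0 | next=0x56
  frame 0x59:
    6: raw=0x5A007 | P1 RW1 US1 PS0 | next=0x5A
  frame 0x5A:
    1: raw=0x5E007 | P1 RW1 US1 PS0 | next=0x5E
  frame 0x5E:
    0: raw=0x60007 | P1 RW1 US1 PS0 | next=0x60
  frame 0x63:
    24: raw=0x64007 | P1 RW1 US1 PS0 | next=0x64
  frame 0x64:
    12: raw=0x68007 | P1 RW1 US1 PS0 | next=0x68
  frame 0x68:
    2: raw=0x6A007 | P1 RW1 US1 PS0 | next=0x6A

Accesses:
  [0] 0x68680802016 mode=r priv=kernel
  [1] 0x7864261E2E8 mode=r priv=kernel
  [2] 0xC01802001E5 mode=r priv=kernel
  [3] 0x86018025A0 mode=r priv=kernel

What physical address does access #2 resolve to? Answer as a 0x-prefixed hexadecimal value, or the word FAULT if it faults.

Trace:
#0 VA=0x68680802016 (r,kernel):
  L0: frame=0x3F idx=13 entry=0x42007 [P=1 RW=1 US=1 PS=0]
  L1: frame=0x42 idx=26 entry=0x46007 [P=1 RW=1 US=1 PS=0]
  L2: frame=0x46 idx=4 entry=0x49007 [P=1 RW=1 US=1 PS=0]
  L3: frame=0x49 idx=2 entry=0x4C007 [P=1 RW=1 US=1 PS=0]
  ⇒ phys 0x4C016  [4 reads]
#1 VA=0x7864261E2E8 (r,kernel):
  L0: frame=0x3F idx=15 entry=0x50007 [P=1 RW=1 US=1 PS=0]
  L1: frame=0x50 idx=25 entry=0x54007 [P=1 RW=1 US=1 PS=0]
  L2: frame=0x54 idx=19 entry=0x55007 [P=1 RW=1 US=1 PS=0]
  L3: frame=0x55 idx=30 entry=0x56007 [P=1 RW=1 US=1 PS=0]
  ⇒ phys 0x562E8  [4 reads]
#2 VA=0xC01802001E5 (r,kernel):
  L0: frame=0x3F idx=24 entry=0x59007 [P=1 RW=1 US=1 PS=0]
  L1: frame=0x59 idx=6 entry=0x5A007 [P=1 RW=1 US=1 PS=0]
  L2: frame=0x5A idx=1 entry=0x5E007 [P=1 RW=1 US=1 PS=0]
  L3: frame=0x5E idx=0 entry=0x60007 [P=1 RW=1 US=1 PS=0]
  ⇒ phys 0x601E5  [4 reads]
#3 VA=0x86018025A0 (r,kernel):
  L0: frame=0x3F idx=1 entry=0x63007 [P=1 RW=1 US=1 PS=0]
  L1: frame=0x63 idx=24 entry=0x64007 [P=1 RW=1 US=1 PS=0]
  L2: frame=0x64 idx=12 entry=0x68007 [P=1 RW=1 US=1 PS=0]
  L3: frame=0x68 idx=2 entry=0x6A007 [P=1 RW=1 US=1 PS=0]
  ⇒ phys 0x6A5A0  [4 reads]

Access #2 PA: 0x601E5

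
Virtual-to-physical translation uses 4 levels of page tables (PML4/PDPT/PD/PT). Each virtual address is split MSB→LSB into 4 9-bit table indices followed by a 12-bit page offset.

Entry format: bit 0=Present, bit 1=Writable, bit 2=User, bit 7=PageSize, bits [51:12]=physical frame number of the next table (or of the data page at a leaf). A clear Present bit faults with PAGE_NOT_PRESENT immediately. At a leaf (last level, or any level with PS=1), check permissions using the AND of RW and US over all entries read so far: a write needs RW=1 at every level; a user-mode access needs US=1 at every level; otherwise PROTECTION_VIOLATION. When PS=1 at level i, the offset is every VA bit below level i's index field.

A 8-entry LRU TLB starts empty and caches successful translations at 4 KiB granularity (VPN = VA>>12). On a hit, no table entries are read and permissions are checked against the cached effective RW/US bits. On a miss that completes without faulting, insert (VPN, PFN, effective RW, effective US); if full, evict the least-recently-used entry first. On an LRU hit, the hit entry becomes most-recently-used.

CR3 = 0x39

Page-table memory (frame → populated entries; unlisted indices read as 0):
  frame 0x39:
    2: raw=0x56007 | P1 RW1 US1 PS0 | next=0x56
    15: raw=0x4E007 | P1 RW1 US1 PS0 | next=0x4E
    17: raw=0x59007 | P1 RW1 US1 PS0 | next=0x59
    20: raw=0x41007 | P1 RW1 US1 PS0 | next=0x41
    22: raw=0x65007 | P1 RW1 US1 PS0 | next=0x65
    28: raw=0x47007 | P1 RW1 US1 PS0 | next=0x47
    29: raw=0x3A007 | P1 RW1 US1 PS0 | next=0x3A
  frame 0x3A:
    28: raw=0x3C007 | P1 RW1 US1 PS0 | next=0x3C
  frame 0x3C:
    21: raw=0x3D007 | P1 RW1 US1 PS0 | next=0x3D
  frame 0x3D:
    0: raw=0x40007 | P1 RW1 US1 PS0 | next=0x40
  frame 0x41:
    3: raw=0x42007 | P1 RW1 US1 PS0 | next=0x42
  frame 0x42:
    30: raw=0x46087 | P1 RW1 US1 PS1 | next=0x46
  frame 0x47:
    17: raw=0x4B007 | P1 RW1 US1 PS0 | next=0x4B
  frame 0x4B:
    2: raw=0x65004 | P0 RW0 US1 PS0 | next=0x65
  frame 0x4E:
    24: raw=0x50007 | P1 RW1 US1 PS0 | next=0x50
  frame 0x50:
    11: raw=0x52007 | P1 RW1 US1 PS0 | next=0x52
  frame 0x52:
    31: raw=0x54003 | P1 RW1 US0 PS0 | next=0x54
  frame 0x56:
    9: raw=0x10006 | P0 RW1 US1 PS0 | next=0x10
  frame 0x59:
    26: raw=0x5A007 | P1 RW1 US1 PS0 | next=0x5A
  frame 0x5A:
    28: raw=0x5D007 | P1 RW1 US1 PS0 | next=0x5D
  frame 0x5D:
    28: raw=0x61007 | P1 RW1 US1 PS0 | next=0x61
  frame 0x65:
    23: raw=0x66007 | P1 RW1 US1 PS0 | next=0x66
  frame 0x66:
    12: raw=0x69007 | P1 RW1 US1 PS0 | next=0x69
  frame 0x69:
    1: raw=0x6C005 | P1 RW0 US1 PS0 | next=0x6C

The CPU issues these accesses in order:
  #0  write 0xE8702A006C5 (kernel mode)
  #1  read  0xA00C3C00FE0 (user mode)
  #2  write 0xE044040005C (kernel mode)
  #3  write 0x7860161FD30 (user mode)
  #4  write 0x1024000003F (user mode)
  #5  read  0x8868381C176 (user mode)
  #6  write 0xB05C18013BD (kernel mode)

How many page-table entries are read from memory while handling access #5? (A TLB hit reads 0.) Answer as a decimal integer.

Walk each access:
#0 VA=0xE8702A006C5 (w,kernel):
  L0 @0x39[29] → 0x3A007  P=1,RW=1,US=1,PS=0
  L1 @0x3A[28] → 0x3C007  P=1,RW=1,US=1,PS=0
  L2 @0x3C[21] → 0x3D007  P=1,RW=1,US=1,PS=0
  L3 @0x3D[0] → 0x40007  P=1,RW=1,US=1,PS=0
  ⇒ phys 0x406C5  [4 reads]
#1 VA=0xA00C3C00FE0 (r,user):
  L0 @0x39[20] → 0x41007  P=1,RW=1,US=1,PS=0
  L1 @0x41[3] → 0x42007  P=1,RW=1,US=1,PS=0
  L2 @0x42[30] → 0x46087  P=1,RW=1,US=1,PS=1
  ⇒ phys 0x46FE0 (huge @L2)  [3 reads]
#2 VA=0xE044040005C (w,kernel):
  L0 @0x39[28] → 0x47007  P=1,RW=1,US=1,PS=0
  L1 @0x47[17] → 0x4B007  P=1,RW=1,US=1,PS=0
  L2 @0x4B[2] → 0x65004  P=0,RW=0,US=1,PS=0
  → PAGE_NOT_PRESENT  (3 entries read)
#3 VA=0x7860161FD30 (w,user):
  L0 @0x39[15] → 0x4E007  P=1,RW=1,US=1,PS=0
  L1 @0x4E[24] → 0x50007  P=1,RW=1,US=1,PS=0
  L2 @0x50[11] → 0x52007  P=1,RW=1,US=1,PS=0
  L3 @0x52[31] → 0x54003  P=1,RW=1,US=0,PS=0
  → PROTECTION_VIOLATION  (4 entries read)
#4 VA=0x1024000003F (w,user):
  L0 @0x39[2] → 0x56007  P=1,RW=1,US=1,PS=0
  L1 @0x56[9] → 0x10006  P=0,RW=1,US=1,PS=0
  → PAGE_NOT_PRESENT  (2 entries read)
#5 VA=0x8868381C176 (r,user):
  L0 @0x39[17] → 0x59007  P=1,RW=1,US=1,PS=0
  L1 @0x59[26] → 0x5A007  P=1,RW=1,US=1,PS=0
  L2 @0x5A[28] → 0x5D007  P=1,RW=1,US=1,PS=0
  L3 @0x5D[28] → 0x61007  P=1,RW=1,US=1,PS=0
  ⇒ phys 0x61176  [4 reads]
#6 VA=0xB05C18013BD (w,kernel):
  L0 @0x39[22] → 0x65007  P=1,RW=1,US=1,PS=0
  L1 @0x65[23] → 0x66007  P=1,RW=1,US=1,PS=0
  L2 @0x66[12] → 0x69007  P=1,RW=1,US=1,PS=0
  L3 @0x69[1] → 0x6C005  P=1,RW=0,US=1,PS=0
  → PROTECTION_VIOLATION  (4 entries read)

Entries read for #5: 4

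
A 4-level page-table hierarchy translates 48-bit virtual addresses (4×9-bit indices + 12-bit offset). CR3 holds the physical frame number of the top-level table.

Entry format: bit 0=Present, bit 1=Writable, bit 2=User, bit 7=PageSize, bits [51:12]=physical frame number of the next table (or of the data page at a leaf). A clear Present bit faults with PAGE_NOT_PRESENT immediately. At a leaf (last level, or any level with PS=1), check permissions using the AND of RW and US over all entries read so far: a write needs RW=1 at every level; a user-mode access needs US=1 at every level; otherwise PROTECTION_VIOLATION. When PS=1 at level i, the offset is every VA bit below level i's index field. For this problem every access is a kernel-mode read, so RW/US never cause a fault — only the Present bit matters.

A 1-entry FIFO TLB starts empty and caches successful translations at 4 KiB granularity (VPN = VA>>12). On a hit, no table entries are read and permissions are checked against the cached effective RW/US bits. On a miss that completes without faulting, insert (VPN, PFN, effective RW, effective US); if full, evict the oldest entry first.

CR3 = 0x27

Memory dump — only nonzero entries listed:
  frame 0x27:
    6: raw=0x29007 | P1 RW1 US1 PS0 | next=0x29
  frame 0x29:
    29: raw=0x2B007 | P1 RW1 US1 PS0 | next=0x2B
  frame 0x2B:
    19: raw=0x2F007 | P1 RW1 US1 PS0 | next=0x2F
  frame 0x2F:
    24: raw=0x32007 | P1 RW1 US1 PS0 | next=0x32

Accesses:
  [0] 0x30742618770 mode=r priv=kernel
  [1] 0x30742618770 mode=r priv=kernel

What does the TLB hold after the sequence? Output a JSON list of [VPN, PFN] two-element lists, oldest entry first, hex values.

Trace:
#0 VA=0x30742618770 (r,kernel):
  [0] read 0x27 idx=6: raw=0x29007 flags P=1 W=1 U=1 S=0
  [1] read 0x29 idx=29: raw=0x2B007 flags P=1 W=1 U=1 S=0
  [2] read 0x2B idx=19: raw=0x2F007 flags P=1 W=1 U=1 S=0
  [3] read 0x2F idx=24: raw=0x32007 flags P=1 W=1 U=1 S=0
  → PA=0x32770  (4 entries read)
#1 VA=0x30742618770 (r,kernel):
  TLB hit vpn=0x30742618 → PA=0x32770

TLB: [["0x30742618", "0x32"]]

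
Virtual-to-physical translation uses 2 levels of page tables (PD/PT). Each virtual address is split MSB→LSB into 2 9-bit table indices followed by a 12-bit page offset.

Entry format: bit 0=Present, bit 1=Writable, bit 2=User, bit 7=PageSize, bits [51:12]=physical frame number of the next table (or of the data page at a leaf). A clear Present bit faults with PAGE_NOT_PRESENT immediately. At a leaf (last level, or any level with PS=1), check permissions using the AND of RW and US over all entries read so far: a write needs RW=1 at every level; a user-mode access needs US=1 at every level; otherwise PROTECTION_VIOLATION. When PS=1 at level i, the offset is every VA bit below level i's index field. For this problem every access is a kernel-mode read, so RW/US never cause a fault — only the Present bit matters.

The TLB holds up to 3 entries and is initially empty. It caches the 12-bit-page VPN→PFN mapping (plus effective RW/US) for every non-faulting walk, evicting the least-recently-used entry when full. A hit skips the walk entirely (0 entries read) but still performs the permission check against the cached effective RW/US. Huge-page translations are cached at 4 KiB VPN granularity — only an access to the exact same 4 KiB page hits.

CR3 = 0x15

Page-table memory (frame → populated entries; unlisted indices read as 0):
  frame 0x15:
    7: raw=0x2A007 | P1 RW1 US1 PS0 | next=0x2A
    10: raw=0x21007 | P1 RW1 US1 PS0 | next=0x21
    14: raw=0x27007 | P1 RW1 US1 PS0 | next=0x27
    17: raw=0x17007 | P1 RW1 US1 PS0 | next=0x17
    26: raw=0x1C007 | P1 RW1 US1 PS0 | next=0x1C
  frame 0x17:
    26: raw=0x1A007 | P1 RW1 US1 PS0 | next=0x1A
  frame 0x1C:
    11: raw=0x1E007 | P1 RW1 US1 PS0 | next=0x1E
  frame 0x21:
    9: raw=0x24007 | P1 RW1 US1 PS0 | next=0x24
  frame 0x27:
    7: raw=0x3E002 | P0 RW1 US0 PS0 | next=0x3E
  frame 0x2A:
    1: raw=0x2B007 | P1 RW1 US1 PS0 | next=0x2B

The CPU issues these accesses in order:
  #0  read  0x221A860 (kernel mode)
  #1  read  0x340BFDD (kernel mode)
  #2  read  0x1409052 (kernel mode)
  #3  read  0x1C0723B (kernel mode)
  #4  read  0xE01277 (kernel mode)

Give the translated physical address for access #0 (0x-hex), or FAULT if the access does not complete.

Walk each access:
#0 VA=0x221A860 (r,kernel):
  lvl0: tbl 0x15, slot 17 ⇒ 0x17007 (P1/RW1/US1/PS0)
  lvl1: tbl 0x17, slot 26 ⇒ 0x1A007 (P1/RW1/US1/PS0)
  ✓ 0x1A860  — 2 lookups
#1 VA=0x340BFDD (r,kernel):
  lvl0: tbl 0x15, slot 26 ⇒ 0x1C007 (P1/RW1/US1/PS0)
  lvl1: tbl 0x1C, slot 11 ⇒ 0x1E007 (P1/RW1/US1/PS0)
  ✓ 0x1EFDD  — 2 lookups
#2 VA=0x1409052 (r,kernel):
  lvl0: tbl 0x15, slot 10 ⇒ 0x21007 (P1/RW1/US1/PS0)
  lvl1: tbl 0x21, slot 9 ⇒ 0x24007 (P1/RW1/US1/PS0)
  ✓ 0x24052  — 2 lookups
#3 VA=0x1C0723B (r,kernel):
  lvl0: tbl 0x15, slot 14 ⇒ 0x27007 (P1/RW1/US1/PS0)
  lvl1: tbl 0x27, slot 7 ⇒ 0x3E002 (P0/RW1/US0/PS0)
  → PAGE_NOT_PRESENT  (2 entries read)
#4 VA=0xE01277 (r,kernel):
  lvl0: tbl 0x15, slot 7 ⇒ 0x2A007 (P1/RW1/US1/PS0)
  lvl1: tbl 0x2A, slot 1 ⇒ 0x2B007 (P1/RW1/US1/PS0)
  ✓ 0x2B277  — 2 lookups

Access #0 PA: 0x1A860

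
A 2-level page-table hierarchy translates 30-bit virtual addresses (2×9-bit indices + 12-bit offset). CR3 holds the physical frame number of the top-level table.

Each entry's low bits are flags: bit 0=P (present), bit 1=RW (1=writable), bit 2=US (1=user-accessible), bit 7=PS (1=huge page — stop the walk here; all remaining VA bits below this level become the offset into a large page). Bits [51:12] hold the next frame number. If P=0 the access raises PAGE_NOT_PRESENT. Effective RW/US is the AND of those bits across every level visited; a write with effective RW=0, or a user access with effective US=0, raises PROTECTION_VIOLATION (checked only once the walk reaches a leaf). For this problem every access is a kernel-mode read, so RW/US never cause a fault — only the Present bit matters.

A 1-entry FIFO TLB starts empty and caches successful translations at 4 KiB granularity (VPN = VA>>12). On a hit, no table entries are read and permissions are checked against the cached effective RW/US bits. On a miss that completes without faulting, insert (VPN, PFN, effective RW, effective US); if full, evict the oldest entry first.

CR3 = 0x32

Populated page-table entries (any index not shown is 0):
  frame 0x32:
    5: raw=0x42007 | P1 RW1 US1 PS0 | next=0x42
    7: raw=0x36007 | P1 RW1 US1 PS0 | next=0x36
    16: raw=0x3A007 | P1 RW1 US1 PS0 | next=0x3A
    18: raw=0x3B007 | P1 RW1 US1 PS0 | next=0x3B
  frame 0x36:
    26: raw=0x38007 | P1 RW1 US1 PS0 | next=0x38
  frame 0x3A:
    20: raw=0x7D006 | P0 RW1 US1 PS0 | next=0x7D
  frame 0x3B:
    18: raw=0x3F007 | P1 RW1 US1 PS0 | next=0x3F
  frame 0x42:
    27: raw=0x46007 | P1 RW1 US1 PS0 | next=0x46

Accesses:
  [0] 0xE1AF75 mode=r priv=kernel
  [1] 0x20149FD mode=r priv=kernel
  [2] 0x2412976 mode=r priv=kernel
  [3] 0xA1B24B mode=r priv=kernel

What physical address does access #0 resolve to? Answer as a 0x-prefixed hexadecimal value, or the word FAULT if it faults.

Per-access translation:
#0 VA=0xE1AF75 (r,kernel):
  lvl0: tbl 0x32, slot 7 ⇒ 0x36007 (P1/RW1/US1/PS0)
  lvl1: tbl 0x36, slot 26 ⇒ 0x38007 (P1/RW1/US1/PS0)
  ✓ 0x38F75  — 2 lookups
#1 VA=0x20149FD (r,kernel):
  lvl0: tbl 0x32, slot 16 ⇒ 0x3A007 (P1/RW1/US1/PS0)
  lvl1: tbl 0x3A, slot 20 ⇒ 0x7D006 (P0/RW1/US1/PS0)
  ⇒ fault: PAGE_NOT_PRESENT  — 2 lookups
#2 VA=0x2412976 (r,kernel):
  lvl0: tbl 0x32, slot 18 ⇒ 0x3B007 (P1/RW1/US1/PS0)
  lvl1: tbl 0x3B, slot 18 ⇒ 0x3F007 (P1/RW1/US1/PS0)
  ✓ 0x3F976  — 2 lookups
#3 VA=0xA1B24B (r,kernel):
  lvl0: tbl 0x32, slot 5 ⇒ 0x42007 (P1/RW1/US1/PS0)
  lvl1: tbl 0x42, slot 27 ⇒ 0x46007 (P1/RW1/US1/PS0)
  ✓ 0x4624B  — 2 lookups

Access #0 PA: 0x38F75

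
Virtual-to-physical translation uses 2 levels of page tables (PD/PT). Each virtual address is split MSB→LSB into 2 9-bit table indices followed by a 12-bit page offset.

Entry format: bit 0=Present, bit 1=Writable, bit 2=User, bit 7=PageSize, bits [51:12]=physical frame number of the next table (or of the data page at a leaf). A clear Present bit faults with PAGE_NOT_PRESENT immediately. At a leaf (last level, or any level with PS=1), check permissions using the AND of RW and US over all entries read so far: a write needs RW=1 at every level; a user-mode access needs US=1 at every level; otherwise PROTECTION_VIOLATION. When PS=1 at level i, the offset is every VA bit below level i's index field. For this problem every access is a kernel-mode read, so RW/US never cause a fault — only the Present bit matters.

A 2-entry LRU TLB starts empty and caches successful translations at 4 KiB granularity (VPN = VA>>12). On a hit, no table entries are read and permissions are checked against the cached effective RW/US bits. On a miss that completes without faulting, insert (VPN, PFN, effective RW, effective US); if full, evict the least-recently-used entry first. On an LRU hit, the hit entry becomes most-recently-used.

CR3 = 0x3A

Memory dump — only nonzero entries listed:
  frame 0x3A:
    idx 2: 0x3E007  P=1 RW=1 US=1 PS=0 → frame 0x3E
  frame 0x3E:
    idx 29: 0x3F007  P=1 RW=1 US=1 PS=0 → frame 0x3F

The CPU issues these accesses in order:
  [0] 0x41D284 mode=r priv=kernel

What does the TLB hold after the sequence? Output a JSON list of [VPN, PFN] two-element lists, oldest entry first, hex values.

Walk each access:
#0 VA=0x41D284 (r,kernel):
  L0: frame=0x3A idx=2 entry=0x3E007 [P=1 RW=1 US=1 PS=0]
  L1: frame=0x3E idx=29 entry=0x3F007 [P=1 RW=1 US=1 PS=0]
  ⇒ phys 0x3F284  [2 reads]

TLB: [["0x41D", "0x3F"]]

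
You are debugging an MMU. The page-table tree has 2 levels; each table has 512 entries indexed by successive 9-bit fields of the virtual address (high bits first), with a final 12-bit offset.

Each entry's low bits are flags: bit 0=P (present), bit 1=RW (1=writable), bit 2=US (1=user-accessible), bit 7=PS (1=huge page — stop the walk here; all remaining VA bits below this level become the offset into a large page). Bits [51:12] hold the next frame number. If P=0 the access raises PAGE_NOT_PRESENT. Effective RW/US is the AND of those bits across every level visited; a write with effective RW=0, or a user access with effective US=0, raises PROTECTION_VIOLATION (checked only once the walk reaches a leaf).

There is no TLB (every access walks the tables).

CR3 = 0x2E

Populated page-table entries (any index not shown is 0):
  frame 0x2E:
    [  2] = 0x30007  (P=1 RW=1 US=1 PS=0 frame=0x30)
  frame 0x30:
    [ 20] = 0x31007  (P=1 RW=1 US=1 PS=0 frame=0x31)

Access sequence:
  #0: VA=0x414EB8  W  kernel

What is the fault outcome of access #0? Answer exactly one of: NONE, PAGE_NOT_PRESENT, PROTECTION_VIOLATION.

Trace:
#0 VA=0x414EB8 (w,kernel):
  L0 @0x2E[2] → 0x30007  P=1,RW=1,US=1,PS=0
  L1 @0x30[20] → 0x31007  P=1,RW=1,US=1,PS=0
  → PA=0x31EB8  (2 entries read)

Access #0 fault: NONE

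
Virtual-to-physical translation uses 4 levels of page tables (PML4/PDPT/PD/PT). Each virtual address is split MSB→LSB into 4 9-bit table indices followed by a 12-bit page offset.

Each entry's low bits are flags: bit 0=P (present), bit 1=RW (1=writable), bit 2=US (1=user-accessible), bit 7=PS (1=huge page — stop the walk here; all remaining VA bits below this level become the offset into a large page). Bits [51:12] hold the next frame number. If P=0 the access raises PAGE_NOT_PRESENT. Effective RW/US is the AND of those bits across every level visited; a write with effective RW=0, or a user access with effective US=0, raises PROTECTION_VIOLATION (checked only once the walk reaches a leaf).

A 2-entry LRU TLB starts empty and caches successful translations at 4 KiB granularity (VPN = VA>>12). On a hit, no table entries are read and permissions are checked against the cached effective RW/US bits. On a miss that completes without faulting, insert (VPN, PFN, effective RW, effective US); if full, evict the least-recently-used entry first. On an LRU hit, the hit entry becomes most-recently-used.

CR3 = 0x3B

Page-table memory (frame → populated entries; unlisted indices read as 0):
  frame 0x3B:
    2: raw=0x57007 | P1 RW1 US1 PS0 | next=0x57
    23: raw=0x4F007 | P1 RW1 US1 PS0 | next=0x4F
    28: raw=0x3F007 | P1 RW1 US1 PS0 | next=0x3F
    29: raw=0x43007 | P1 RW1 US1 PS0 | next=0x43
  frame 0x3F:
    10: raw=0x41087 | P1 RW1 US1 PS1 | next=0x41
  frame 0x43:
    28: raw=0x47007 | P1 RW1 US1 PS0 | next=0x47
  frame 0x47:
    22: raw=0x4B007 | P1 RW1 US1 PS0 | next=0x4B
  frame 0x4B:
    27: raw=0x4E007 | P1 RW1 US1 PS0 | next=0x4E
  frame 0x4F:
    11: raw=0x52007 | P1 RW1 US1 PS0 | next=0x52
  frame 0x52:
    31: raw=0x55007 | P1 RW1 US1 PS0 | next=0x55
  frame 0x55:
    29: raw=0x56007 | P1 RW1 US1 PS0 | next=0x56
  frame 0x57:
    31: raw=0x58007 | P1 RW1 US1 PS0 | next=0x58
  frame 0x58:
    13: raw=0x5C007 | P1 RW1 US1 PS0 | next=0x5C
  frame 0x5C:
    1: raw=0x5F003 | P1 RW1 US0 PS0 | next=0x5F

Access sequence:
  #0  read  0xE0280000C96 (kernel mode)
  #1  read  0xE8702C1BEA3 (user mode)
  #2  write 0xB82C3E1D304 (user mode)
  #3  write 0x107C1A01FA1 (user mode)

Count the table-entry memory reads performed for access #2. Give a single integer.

Walk each access:
#0 VA=0xE0280000C96 (r,kernel):
  [0] read 0x3B idx=28: raw=0x3F007 flags P=1 W=1 U=1 S=0
  [1] read 0x3F idx=10: raw=0x41087 flags P=1 W=1 U=1 S=1
  ⇒ phys 0x41C96 (huge @L1)  [2 reads]
#1 VA=0xE8702C1BEA3 (r,user):
  [0] read 0x3B idx=29: raw=0x43007 flags P=1 W=1 U=1 S=0
  [1] read 0x43 idx=28: raw=0x47007 flags P=1 W=1 U=1 S=0
  [2] read 0x47 idx=22: raw=0x4B007 flags P=1 W=1 U=1 S=0
  [3] read 0x4B idx=27: raw=0x4E007 flags P=1 W=1 U=1 S=0
  ⇒ phys 0x4EEA3  [4 reads]
#2 VA=0xB82C3E1D304 (w,user):
  [0] read 0x3B idx=23: raw=0x4F007 flags P=1 W=1 U=1 S=0
  [1] read 0x4F idx=11: raw=0x52007 flags P=1 W=1 U=1 S=0
  [2] read 0x52 idx=31: raw=0x55007 flags P=1 W=1 U=1 S=0
  [3] read 0x55 idx=29: raw=0x56007 flags P=1 W=1 U=1 S=0
  ⇒ phys 0x56304  [4 reads]
#3 VA=0x107C1A01FA1 (w,user):
  [0] read 0x3B idx=2: raw=0x57007 flags P=1 W=1 U=1 S=0
  [1] read 0x57 idx=31: raw=0x58007 flags P=1 W=1 U=1 S=0
  [2] read 0x58 idx=13: raw=0x5C007 flags P=1 W=1 U=1 S=0
  [3] read 0x5C idx=1: raw=0x5F003 flags P=1 W=1 U=0 S=0
  → PROTECTION_VIOLATION  (4 entries read)

Entries read for #2: 4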